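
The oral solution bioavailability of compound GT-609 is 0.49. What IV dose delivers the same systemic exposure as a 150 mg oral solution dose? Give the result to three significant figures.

Systemic exposure from an extravascular dose = F × D_ev, so the equivalent IV dose is F × D_ev.
D_iv = F × D_ev = 0.49 × 150 = 73.5 mg

D_iv = 73.5 mg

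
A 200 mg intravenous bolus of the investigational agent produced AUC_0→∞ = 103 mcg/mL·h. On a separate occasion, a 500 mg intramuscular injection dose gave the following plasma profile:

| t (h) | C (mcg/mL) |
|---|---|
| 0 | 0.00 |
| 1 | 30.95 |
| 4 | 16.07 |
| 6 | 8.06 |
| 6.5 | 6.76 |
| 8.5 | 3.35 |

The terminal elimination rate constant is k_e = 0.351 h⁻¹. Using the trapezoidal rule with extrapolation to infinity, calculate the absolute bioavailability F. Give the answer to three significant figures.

Trapezoidal AUC_0→8.5 (intramuscular injection):
  [0→1]: (0.00+30.95)/2 × 1 = 15.475
  [1→4]: (30.95+16.07)/2 × 3 = 70.53
  [4→6]: (16.07+8.06)/2 × 2 = 24.13
  [6→6.5]: (8.06+6.76)/2 × 0.5 = 3.705
  [6.5→8.5]: (6.76+3.35)/2 × 2 = 10.11
  Sum = 123.95 mcg/mL·h
Tail: C_last/k_e = 3.35/0.351 = 9.544
AUC_0→∞ (intramuscular injection) = 123.95 + 9.544 = 133.494 mcg/mL·h
F = (AUC_ev/D_ev)/(AUC_iv/D_iv) = (133.494/500)/(103/200) = 0.266988/0.515 = 0.5184

F = 0.518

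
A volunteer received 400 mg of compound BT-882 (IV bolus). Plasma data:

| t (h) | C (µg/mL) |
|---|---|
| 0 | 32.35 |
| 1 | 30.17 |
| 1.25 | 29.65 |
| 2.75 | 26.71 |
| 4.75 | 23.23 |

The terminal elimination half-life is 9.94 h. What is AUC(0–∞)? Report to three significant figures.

AUC = 464 µg/mL·h

Trapezoidal AUC_0→4.75:
  [0→1]: (32.35+30.17)/2 × 1 = 31.26
  [1→1.25]: (30.17+29.65)/2 × 0.25 = 7.4775
  [1.25→2.75]: (29.65+26.71)/2 × 1.5 = 42.27
  [2.75→4.75]: (26.71+23.23)/2 × 2 = 49.94
  Sum = 130.9475 µg/mL·h
k_e = ln2 / t½ = 0.693147 / 9.94 = 0.0697 h^-1
Extrapolated tail: C_last / k_e = 23.23 / 0.0697 = 333.286
AUC_0→∞ = 130.9475 + 333.286 = 464.2335 µg/mL·h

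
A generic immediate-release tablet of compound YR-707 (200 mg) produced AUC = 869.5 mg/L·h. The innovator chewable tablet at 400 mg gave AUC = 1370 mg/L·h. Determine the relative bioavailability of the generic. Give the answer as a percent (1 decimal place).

F_rel = (AUC_test/D_test) / (AUC_ref/D_ref)
      = (869.5/200) / (1370/400)
      = 4.3475 / 3.425 = 1.2693 = 126.93%

F_rel = 126.9%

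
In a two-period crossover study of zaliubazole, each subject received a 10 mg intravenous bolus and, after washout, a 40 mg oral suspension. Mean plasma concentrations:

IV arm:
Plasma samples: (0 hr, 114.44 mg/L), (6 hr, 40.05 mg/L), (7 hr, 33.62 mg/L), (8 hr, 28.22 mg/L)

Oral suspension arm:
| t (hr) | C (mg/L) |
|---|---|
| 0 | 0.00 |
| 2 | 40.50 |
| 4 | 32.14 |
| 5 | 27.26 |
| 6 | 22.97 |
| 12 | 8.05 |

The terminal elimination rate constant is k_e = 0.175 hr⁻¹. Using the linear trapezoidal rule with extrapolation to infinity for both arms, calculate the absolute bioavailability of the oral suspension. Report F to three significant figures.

Trapezoidal AUC_0→8 (IV):
  [0→6]: (114.44+40.05)/2 × 6 = 463.47
  [6→7]: (40.05+33.62)/2 × 1 = 36.835
  [7→8]: (33.62+28.22)/2 × 1 = 30.92
  Sum = 531.225 mg/L·hr
IV tail: 28.22/0.175 = 161.257; AUC_iv,0→∞ = 531.225 + 161.257 = 692.482 mg/L·hr
Trapezoidal AUC_0→12 (oral suspension):
  [0→2]: (0.00+40.50)/2 × 2 = 40.5
  [2→4]: (40.50+32.14)/2 × 2 = 72.64
  [4→5]: (32.14+27.26)/2 × 1 = 29.7
  [5→6]: (27.26+22.97)/2 × 1 = 25.115
  [6→12]: (22.97+8.05)/2 × 6 = 93.06
  Sum = 261.015 mg/L·hr
oral suspension tail: 8.05/0.175 = 46.000; AUC_ev,0→∞ = 261.015 + 46.000 = 307.015 mg/L·hr
F = (AUC_ev/D_ev)/(AUC_iv/D_iv) = (307.015/40)/(692.482/10) = 7.675375/69.2482 = 0.1108

F = 0.111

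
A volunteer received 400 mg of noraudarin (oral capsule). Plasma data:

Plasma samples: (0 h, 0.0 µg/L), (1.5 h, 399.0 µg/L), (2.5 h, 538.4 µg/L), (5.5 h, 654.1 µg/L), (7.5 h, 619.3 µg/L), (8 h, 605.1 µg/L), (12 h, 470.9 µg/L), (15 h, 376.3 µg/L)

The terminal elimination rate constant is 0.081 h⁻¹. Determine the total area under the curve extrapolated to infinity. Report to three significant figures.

Trapezoidal AUC_0→15:
  [0→1.5]: (0.0+399.0)/2 × 1.5 = 299.25
  [1.5→2.5]: (399.0+538.4)/2 × 1 = 468.7
  [2.5→5.5]: (538.4+654.1)/2 × 3 = 1788.75
  [5.5→7.5]: (654.1+619.3)/2 × 2 = 1273.4
  [7.5→8]: (619.3+605.1)/2 × 0.5 = 306.1
  [8→12]: (605.1+470.9)/2 × 4 = 2152.0
  [12→15]: (470.9+376.3)/2 × 3 = 1270.8
  Sum = 7559.0 µg/L·h
Extrapolated tail: C_last / k_e = 376.3 / 0.081 = 4645.679
AUC_0→∞ = 7559.0 + 4645.679 = 12204.679 µg/L·h

AUC = 12200 µg/L·h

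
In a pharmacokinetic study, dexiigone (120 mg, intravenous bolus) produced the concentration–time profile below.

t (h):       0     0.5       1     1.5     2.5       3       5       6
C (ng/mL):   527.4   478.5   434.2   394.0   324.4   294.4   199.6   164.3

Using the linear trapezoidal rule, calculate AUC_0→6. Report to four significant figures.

AUC = 1877 ng/mL·h

Trapezoidal AUC_0→6:
  [0→0.5]: (527.4+478.5)/2 × 0.5 = 251.475
  [0.5→1]: (478.5+434.2)/2 × 0.5 = 228.175
  [1→1.5]: (434.2+394.0)/2 × 0.5 = 207.05
  [1.5→2.5]: (394.0+324.4)/2 × 1 = 359.2
  [2.5→3]: (324.4+294.4)/2 × 0.5 = 154.7
  [3→5]: (294.4+199.6)/2 × 2 = 494.0
  [5→6]: (199.6+164.3)/2 × 1 = 181.95
  Sum = 1876.55 ng/mL·h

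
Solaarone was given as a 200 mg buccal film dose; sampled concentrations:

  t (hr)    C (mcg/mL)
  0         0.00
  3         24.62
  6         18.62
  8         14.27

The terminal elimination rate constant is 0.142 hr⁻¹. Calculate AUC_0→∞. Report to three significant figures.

Trapezoidal AUC_0→8:
  [0→3]: (0.00+24.62)/2 × 3 = 36.93
  [3→6]: (24.62+18.62)/2 × 3 = 64.86
  [6→8]: (18.62+14.27)/2 × 2 = 32.89
  Sum = 134.68 mcg/mL·hr
Extrapolated tail: C_last / k_e = 14.27 / 0.142 = 100.493
AUC_0→∞ = 134.68 + 100.493 = 235.173 mcg/mL·hr

AUC = 235 mcg/mL·hr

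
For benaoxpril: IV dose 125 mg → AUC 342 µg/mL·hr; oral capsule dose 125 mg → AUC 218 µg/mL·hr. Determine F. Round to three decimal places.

F = 0.637

F = (AUC_ev / D_ev) / (AUC_iv / D_iv)
  = (218/125) / (342/125)
  = 1.744 / 2.736 = 0.6374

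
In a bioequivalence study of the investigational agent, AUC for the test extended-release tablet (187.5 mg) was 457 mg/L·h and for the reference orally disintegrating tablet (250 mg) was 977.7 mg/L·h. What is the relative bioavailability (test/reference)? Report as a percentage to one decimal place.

F_rel = (AUC_test/D_test) / (AUC_ref/D_ref)
      = (457/187.5) / (977.7/250)
      = 2.43733 / 3.9108 = 0.6232 = 62.32%

F_rel = 62.3%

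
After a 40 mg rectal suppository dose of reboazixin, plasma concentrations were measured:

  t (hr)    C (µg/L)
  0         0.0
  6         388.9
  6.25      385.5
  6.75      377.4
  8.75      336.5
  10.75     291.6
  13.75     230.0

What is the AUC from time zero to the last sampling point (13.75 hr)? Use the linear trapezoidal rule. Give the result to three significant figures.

Trapezoidal AUC_0→13.75:
  [0→6]: (0.0+388.9)/2 × 6 = 1166.7
  [6→6.25]: (388.9+385.5)/2 × 0.25 = 96.8
  [6.25→6.75]: (385.5+377.4)/2 × 0.5 = 190.725
  [6.75→8.75]: (377.4+336.5)/2 × 2 = 713.9
  [8.75→10.75]: (336.5+291.6)/2 × 2 = 628.1
  [10.75→13.75]: (291.6+230.0)/2 × 3 = 782.4
  Sum = 3578.625 µg/L·hr

AUC = 3580 µg/L·hr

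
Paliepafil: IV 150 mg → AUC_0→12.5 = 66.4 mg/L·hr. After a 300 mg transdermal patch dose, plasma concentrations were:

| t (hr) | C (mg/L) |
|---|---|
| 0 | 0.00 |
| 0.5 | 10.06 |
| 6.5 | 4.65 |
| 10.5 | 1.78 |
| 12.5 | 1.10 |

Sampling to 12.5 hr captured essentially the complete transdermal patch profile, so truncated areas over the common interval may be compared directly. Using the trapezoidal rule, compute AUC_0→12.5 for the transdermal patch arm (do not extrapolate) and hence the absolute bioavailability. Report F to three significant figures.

Trapezoidal AUC_0→12.5 (transdermal patch):
  [0→0.5]: (0.00+10.06)/2 × 0.5 = 2.515
  [0.5→6.5]: (10.06+4.65)/2 × 6 = 44.13
  [6.5→10.5]: (4.65+1.78)/2 × 4 = 12.86
  [10.5→12.5]: (1.78+1.10)/2 × 2 = 2.88
  Sum = 62.385 mg/L·hr
F = (AUC_ev/D_ev)/(AUC_iv/D_iv) = (62.385/300)/(66.4/150) = 0.20795/0.442667 = 0.4698

F = 0.470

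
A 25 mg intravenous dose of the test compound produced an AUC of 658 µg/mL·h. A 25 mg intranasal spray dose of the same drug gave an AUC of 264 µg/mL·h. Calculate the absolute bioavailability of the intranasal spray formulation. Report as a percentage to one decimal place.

F = (AUC_ev / D_ev) / (AUC_iv / D_iv)
  = (264/25) / (658/25)
  = 10.56 / 26.32 = 0.4012
  = 40.12%

F = 40.1%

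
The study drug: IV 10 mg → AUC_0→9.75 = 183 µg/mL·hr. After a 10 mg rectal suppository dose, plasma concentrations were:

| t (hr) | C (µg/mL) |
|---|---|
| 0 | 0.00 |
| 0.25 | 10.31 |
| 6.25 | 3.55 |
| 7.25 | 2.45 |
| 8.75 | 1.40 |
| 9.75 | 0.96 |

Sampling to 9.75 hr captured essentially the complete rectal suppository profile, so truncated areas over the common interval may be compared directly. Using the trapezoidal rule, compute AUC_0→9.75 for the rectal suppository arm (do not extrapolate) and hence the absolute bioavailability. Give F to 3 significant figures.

F = 0.273

Trapezoidal AUC_0→9.75 (rectal suppository):
  [0→0.25]: (0.00+10.31)/2 × 0.25 = 1.28875
  [0.25→6.25]: (10.31+3.55)/2 × 6 = 41.58
  [6.25→7.25]: (3.55+2.45)/2 × 1 = 3.0
  [7.25→8.75]: (2.45+1.40)/2 × 1.5 = 2.8875
  [8.75→9.75]: (1.40+0.96)/2 × 1 = 1.18
  Sum = 49.93625 µg/mL·hr
F = (AUC_ev/D_ev)/(AUC_iv/D_iv) = (49.93625/10)/(183/10) = 4.993625/18.3 = 0.2729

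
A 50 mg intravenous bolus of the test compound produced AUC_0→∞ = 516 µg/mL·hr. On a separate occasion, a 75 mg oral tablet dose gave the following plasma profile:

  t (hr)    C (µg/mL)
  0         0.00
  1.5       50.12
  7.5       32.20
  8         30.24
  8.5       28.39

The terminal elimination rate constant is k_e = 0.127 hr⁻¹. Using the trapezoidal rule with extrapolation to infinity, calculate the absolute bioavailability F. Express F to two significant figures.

F = 0.70

Trapezoidal AUC_0→8.5 (oral tablet):
  [0→1.5]: (0.00+50.12)/2 × 1.5 = 37.59
  [1.5→7.5]: (50.12+32.20)/2 × 6 = 246.96
  [7.5→8]: (32.20+30.24)/2 × 0.5 = 15.61
  [8→8.5]: (30.24+28.39)/2 × 0.5 = 14.6575
  Sum = 314.8175 µg/mL·hr
Tail: C_last/k_e = 28.39/0.127 = 223.543
AUC_0→∞ (oral tablet) = 314.8175 + 223.543 = 538.3605 µg/mL·hr
F = (AUC_ev/D_ev)/(AUC_iv/D_iv) = (538.3605/75)/(516/50) = 7.17814/10.32 = 0.6956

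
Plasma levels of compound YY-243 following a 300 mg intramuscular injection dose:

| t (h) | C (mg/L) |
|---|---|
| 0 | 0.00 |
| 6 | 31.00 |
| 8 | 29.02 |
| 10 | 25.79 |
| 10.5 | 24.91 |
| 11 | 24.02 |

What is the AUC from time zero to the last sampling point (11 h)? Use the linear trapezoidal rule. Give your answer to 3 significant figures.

Trapezoidal AUC_0→11:
  [0→6]: (0.00+31.00)/2 × 6 = 93.0
  [6→8]: (31.00+29.02)/2 × 2 = 60.02
  [8→10]: (29.02+25.79)/2 × 2 = 54.81
  [10→10.5]: (25.79+24.91)/2 × 0.5 = 12.675
  [10.5→11]: (24.91+24.02)/2 × 0.5 = 12.2325
  Sum = 232.7375 mg/L·h

AUC = 233 mg/L·h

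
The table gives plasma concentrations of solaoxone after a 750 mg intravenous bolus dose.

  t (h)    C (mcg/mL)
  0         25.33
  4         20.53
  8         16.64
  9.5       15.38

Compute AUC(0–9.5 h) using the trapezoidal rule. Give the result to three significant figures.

Trapezoidal AUC_0→9.5:
  [0→4]: (25.33+20.53)/2 × 4 = 91.72
  [4→8]: (20.53+16.64)/2 × 4 = 74.34
  [8→9.5]: (16.64+15.38)/2 × 1.5 = 24.015
  Sum = 190.075 mcg/mL·h

AUC = 190 mcg/mL·h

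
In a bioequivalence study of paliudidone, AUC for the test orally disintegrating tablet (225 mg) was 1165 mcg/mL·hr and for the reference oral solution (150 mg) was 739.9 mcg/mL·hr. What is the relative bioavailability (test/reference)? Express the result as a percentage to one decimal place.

F_rel = 105.0%

F_rel = (AUC_test/D_test) / (AUC_ref/D_ref)
      = (1165/225) / (739.9/150)
      = 5.17778 / 4.93267 = 1.0497 = 104.97%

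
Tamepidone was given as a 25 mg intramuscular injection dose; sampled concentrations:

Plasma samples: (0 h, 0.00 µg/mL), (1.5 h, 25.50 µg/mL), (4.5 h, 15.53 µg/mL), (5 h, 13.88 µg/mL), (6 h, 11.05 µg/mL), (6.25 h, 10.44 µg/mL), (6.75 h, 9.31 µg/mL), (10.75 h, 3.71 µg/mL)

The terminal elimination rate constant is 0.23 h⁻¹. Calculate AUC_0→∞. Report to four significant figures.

Trapezoidal AUC_0→10.75:
  [0→1.5]: (0.00+25.50)/2 × 1.5 = 19.125
  [1.5→4.5]: (25.50+15.53)/2 × 3 = 61.545
  [4.5→5]: (15.53+13.88)/2 × 0.5 = 7.3525
  [5→6]: (13.88+11.05)/2 × 1 = 12.465
  [6→6.25]: (11.05+10.44)/2 × 0.25 = 2.68625
  [6.25→6.75]: (10.44+9.31)/2 × 0.5 = 4.9375
  [6.75→10.75]: (9.31+3.71)/2 × 4 = 26.04
  Sum = 134.15125 µg/mL·h
Extrapolated tail: C_last / k_e = 3.71 / 0.23 = 16.130
AUC_0→∞ = 134.15125 + 16.130 = 150.28125 µg/mL·h

AUC = 150.3 µg/mL·h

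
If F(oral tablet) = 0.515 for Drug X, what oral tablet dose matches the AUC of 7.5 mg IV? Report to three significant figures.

D_oral = 14.6 mg

For equal systemic exposure: F × D_ev = D_iv
D_ev = D_iv / F = 7.5 / 0.515 = 14.5631 mg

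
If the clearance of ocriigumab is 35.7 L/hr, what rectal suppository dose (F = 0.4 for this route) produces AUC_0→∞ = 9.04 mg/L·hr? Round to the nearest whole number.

Dose = CL × AUC_0→∞ / F
     = 35.7 × 9.04 / 0.4 = 806.82 mg

Dose = 807 mg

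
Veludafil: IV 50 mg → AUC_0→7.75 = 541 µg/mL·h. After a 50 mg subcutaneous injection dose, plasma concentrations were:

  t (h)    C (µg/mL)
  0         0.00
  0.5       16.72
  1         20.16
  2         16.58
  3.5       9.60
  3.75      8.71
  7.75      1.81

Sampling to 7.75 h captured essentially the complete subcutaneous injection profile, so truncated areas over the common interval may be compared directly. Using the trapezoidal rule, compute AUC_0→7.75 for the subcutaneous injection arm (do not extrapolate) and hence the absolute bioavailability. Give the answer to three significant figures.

Trapezoidal AUC_0→7.75 (subcutaneous injection):
  [0→0.5]: (0.00+16.72)/2 × 0.5 = 4.18
  [0.5→1]: (16.72+20.16)/2 × 0.5 = 9.22
  [1→2]: (20.16+16.58)/2 × 1 = 18.37
  [2→3.5]: (16.58+9.60)/2 × 1.5 = 19.635
  [3.5→3.75]: (9.60+8.71)/2 × 0.25 = 2.28875
  [3.75→7.75]: (8.71+1.81)/2 × 4 = 21.04
  Sum = 74.73375 µg/mL·h
F = (AUC_ev/D_ev)/(AUC_iv/D_iv) = (74.73375/50)/(541/50) = 1.494675/10.82 = 0.1381

F = 0.138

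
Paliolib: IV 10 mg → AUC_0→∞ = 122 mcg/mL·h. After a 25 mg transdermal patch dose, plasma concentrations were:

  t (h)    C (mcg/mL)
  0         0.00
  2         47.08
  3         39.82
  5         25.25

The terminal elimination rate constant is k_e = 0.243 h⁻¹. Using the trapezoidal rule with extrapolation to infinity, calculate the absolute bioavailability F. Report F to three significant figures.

F = 0.851

Trapezoidal AUC_0→5 (transdermal patch):
  [0→2]: (0.00+47.08)/2 × 2 = 47.08
  [2→3]: (47.08+39.82)/2 × 1 = 43.45
  [3→5]: (39.82+25.25)/2 × 2 = 65.07
  Sum = 155.6 mcg/mL·h
Tail: C_last/k_e = 25.25/0.243 = 103.909
AUC_0→∞ (transdermal patch) = 155.6 + 103.909 = 259.509 mcg/mL·h
F = (AUC_ev/D_ev)/(AUC_iv/D_iv) = (259.509/25)/(122/10) = 10.38036/12.2 = 0.8508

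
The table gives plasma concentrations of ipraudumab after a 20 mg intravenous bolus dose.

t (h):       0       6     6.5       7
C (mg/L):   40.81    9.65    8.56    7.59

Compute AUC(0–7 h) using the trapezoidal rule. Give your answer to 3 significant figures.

AUC = 160 mg/L·h

Trapezoidal AUC_0→7:
  [0→6]: (40.81+9.65)/2 × 6 = 151.38
  [6→6.5]: (9.65+8.56)/2 × 0.5 = 4.5525
  [6.5→7]: (8.56+7.59)/2 × 0.5 = 4.0375
  Sum = 159.97 mg/L·h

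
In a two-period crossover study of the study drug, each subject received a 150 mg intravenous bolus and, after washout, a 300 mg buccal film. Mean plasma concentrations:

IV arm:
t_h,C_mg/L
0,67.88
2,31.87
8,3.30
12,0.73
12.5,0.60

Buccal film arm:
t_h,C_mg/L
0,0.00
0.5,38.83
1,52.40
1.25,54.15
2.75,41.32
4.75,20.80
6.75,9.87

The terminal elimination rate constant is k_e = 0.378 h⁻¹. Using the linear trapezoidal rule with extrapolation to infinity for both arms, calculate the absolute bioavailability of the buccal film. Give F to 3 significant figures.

Trapezoidal AUC_0→12.5 (IV):
  [0→2]: (67.88+31.87)/2 × 2 = 99.75
  [2→8]: (31.87+3.30)/2 × 6 = 105.51
  [8→12]: (3.30+0.73)/2 × 4 = 8.06
  [12→12.5]: (0.73+0.60)/2 × 0.5 = 0.3325
  Sum = 213.6525 mg/L·h
IV tail: 0.60/0.378 = 1.587; AUC_iv,0→∞ = 213.6525 + 1.587 = 215.2395 mg/L·h
Trapezoidal AUC_0→6.75 (buccal film):
  [0→0.5]: (0.00+38.83)/2 × 0.5 = 9.7075
  [0.5→1]: (38.83+52.40)/2 × 0.5 = 22.8075
  [1→1.25]: (52.40+54.15)/2 × 0.25 = 13.31875
  [1.25→2.75]: (54.15+41.32)/2 × 1.5 = 71.6025
  [2.75→4.75]: (41.32+20.80)/2 × 2 = 62.12
  [4.75→6.75]: (20.80+9.87)/2 × 2 = 30.67
  Sum = 210.22625 mg/L·h
buccal film tail: 9.87/0.378 = 26.111; AUC_ev,0→∞ = 210.22625 + 26.111 = 236.33725 mg/L·h
F = (AUC_ev/D_ev)/(AUC_iv/D_iv) = (236.33725/300)/(215.2395/150) = 0.787791/1.43493 = 0.5490

F = 0.549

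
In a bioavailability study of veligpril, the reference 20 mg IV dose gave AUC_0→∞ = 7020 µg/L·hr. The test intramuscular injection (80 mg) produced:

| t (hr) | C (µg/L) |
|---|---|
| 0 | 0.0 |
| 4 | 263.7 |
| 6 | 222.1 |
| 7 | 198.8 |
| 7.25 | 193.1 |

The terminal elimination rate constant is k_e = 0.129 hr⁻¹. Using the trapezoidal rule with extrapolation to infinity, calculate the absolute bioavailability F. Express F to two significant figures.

F = 0.099

Trapezoidal AUC_0→7.25 (intramuscular injection):
  [0→4]: (0.0+263.7)/2 × 4 = 527.4
  [4→6]: (263.7+222.1)/2 × 2 = 485.8
  [6→7]: (222.1+198.8)/2 × 1 = 210.45
  [7→7.25]: (198.8+193.1)/2 × 0.25 = 48.9875
  Sum = 1272.6375 µg/L·hr
Tail: C_last/k_e = 193.1/0.129 = 1496.899
AUC_0→∞ (intramuscular injection) = 1272.6375 + 1496.899 = 2769.5365 µg/L·hr
F = (AUC_ev/D_ev)/(AUC_iv/D_iv) = (2769.5365/80)/(7020/20) = 34.6192/351 = 0.0986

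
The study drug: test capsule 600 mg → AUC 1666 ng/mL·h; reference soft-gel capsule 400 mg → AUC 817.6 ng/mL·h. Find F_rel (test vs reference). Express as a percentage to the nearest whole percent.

F_rel = (AUC_test/D_test) / (AUC_ref/D_ref)
      = (1666/600) / (817.6/400)
      = 2.77667 / 2.044 = 1.3584 = 135.84%

F_rel = 136%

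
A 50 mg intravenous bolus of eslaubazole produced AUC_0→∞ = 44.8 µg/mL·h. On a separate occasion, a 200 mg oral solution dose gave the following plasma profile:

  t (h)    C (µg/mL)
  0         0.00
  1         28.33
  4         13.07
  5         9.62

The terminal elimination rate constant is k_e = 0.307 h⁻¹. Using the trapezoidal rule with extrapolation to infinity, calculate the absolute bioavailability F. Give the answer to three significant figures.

Trapezoidal AUC_0→5 (oral solution):
  [0→1]: (0.00+28.33)/2 × 1 = 14.165
  [1→4]: (28.33+13.07)/2 × 3 = 62.1
  [4→5]: (13.07+9.62)/2 × 1 = 11.345
  Sum = 87.61 µg/mL·h
Tail: C_last/k_e = 9.62/0.307 = 31.336
AUC_0→∞ (oral solution) = 87.61 + 31.336 = 118.946 µg/mL·h
F = (AUC_ev/D_ev)/(AUC_iv/D_iv) = (118.946/200)/(44.8/50) = 0.59473/0.896 = 0.6638

F = 0.664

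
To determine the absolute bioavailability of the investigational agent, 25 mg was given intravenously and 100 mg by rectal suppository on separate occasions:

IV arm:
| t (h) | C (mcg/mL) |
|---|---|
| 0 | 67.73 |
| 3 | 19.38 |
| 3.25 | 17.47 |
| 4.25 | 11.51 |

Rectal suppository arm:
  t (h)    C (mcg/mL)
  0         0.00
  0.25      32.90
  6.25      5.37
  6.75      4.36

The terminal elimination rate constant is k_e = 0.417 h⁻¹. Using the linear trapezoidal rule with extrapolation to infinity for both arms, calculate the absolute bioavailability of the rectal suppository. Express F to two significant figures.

Trapezoidal AUC_0→4.25 (IV):
  [0→3]: (67.73+19.38)/2 × 3 = 130.665
  [3→3.25]: (19.38+17.47)/2 × 0.25 = 4.60625
  [3.25→4.25]: (17.47+11.51)/2 × 1 = 14.49
  Sum = 149.76125 mcg/mL·h
IV tail: 11.51/0.417 = 27.602; AUC_iv,0→∞ = 149.76125 + 27.602 = 177.36325 mcg/mL·h
Trapezoidal AUC_0→6.75 (rectal suppository):
  [0→0.25]: (0.00+32.90)/2 × 0.25 = 4.1125
  [0.25→6.25]: (32.90+5.37)/2 × 6 = 114.81
  [6.25→6.75]: (5.37+4.36)/2 × 0.5 = 2.4325
  Sum = 121.355 mcg/mL·h
rectal suppository tail: 4.36/0.417 = 10.456; AUC_ev,0→∞ = 121.355 + 10.456 = 131.811 mcg/mL·h
F = (AUC_ev/D_ev)/(AUC_iv/D_iv) = (131.811/100)/(177.36325/25) = 1.31811/7.09453 = 0.1858

F = 0.19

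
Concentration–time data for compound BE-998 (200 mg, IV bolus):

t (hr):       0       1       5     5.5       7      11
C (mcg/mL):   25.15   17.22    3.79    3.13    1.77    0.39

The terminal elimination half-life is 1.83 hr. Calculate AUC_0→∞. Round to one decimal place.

AUC = 74.0 mcg/mL·hr

Trapezoidal AUC_0→11:
  [0→1]: (25.15+17.22)/2 × 1 = 21.185
  [1→5]: (17.22+3.79)/2 × 4 = 42.02
  [5→5.5]: (3.79+3.13)/2 × 0.5 = 1.73
  [5.5→7]: (3.13+1.77)/2 × 1.5 = 3.675
  [7→11]: (1.77+0.39)/2 × 4 = 4.32
  Sum = 72.93 mcg/mL·hr
k_e = ln2 / t½ = 0.693147 / 1.83 = 0.3788 hr^-1
Extrapolated tail: C_last / k_e = 0.39 / 0.3788 = 1.030
AUC_0→∞ = 72.93 + 1.030 = 73.96 mcg/mL·hr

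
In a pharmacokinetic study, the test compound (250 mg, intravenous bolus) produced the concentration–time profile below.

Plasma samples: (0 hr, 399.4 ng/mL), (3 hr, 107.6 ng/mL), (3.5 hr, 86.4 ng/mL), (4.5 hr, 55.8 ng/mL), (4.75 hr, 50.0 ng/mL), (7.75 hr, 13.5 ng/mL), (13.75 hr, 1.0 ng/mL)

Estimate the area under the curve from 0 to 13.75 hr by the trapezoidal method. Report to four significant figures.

Trapezoidal AUC_0→13.75:
  [0→3]: (399.4+107.6)/2 × 3 = 760.5
  [3→3.5]: (107.6+86.4)/2 × 0.5 = 48.5
  [3.5→4.5]: (86.4+55.8)/2 × 1 = 71.1
  [4.5→4.75]: (55.8+50.0)/2 × 0.25 = 13.225
  [4.75→7.75]: (50.0+13.5)/2 × 3 = 95.25
  [7.75→13.75]: (13.5+1.0)/2 × 6 = 43.5
  Sum = 1032.075 ng/mL·hr

AUC = 1032 ng/mL·hr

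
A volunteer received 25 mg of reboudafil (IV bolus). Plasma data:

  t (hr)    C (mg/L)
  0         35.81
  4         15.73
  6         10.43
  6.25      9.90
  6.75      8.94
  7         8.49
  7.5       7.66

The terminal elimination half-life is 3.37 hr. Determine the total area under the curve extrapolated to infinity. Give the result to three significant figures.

Trapezoidal AUC_0→7.5:
  [0→4]: (35.81+15.73)/2 × 4 = 103.08
  [4→6]: (15.73+10.43)/2 × 2 = 26.16
  [6→6.25]: (10.43+9.90)/2 × 0.25 = 2.54125
  [6.25→6.75]: (9.90+8.94)/2 × 0.5 = 4.71
  [6.75→7]: (8.94+8.49)/2 × 0.25 = 2.17875
  [7→7.5]: (8.49+7.66)/2 × 0.5 = 4.0375
  Sum = 142.7075 mg/L·hr
k_e = ln2 / t½ = 0.693147 / 3.37 = 0.2057 hr^-1
Extrapolated tail: C_last / k_e = 7.66 / 0.2057 = 37.239
AUC_0→∞ = 142.7075 + 37.239 = 179.9465 mg/L·hr

AUC = 180 mg/L·hr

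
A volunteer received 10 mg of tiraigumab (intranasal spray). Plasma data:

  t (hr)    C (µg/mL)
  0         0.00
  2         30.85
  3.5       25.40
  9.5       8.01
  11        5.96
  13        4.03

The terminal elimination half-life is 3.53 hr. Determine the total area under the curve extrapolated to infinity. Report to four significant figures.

AUC = 214.3 µg/mL·hr

Trapezoidal AUC_0→13:
  [0→2]: (0.00+30.85)/2 × 2 = 30.85
  [2→3.5]: (30.85+25.40)/2 × 1.5 = 42.1875
  [3.5→9.5]: (25.40+8.01)/2 × 6 = 100.23
  [9.5→11]: (8.01+5.96)/2 × 1.5 = 10.4775
  [11→13]: (5.96+4.03)/2 × 2 = 9.99
  Sum = 193.735 µg/mL·hr
k_e = ln2 / t½ = 0.693147 / 3.53 = 0.1964 hr^-1
Extrapolated tail: C_last / k_e = 4.03 / 0.1964 = 20.519
AUC_0→∞ = 193.735 + 20.519 = 214.254 µg/mL·hr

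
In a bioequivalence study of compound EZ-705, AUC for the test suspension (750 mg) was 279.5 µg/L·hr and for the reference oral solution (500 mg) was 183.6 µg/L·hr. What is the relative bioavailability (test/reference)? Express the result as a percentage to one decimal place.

F_rel = (AUC_test/D_test) / (AUC_ref/D_ref)
      = (279.5/750) / (183.6/500)
      = 0.372667 / 0.3672 = 1.0149 = 101.49%

F_rel = 101.5%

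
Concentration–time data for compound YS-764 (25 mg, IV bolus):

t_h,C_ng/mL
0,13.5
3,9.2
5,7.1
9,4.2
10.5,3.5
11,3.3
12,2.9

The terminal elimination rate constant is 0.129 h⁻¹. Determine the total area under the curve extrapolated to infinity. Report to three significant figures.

AUC = 106 ng/mL·h

Trapezoidal AUC_0→12:
  [0→3]: (13.5+9.2)/2 × 3 = 34.05
  [3→5]: (9.2+7.1)/2 × 2 = 16.3
  [5→9]: (7.1+4.2)/2 × 4 = 22.6
  [9→10.5]: (4.2+3.5)/2 × 1.5 = 5.775
  [10.5→11]: (3.5+3.3)/2 × 0.5 = 1.7
  [11→12]: (3.3+2.9)/2 × 1 = 3.1
  Sum = 83.525 ng/mL·h
Extrapolated tail: C_last / k_e = 2.9 / 0.129 = 22.481
AUC_0→∞ = 83.525 + 22.481 = 106.006 ng/mL·h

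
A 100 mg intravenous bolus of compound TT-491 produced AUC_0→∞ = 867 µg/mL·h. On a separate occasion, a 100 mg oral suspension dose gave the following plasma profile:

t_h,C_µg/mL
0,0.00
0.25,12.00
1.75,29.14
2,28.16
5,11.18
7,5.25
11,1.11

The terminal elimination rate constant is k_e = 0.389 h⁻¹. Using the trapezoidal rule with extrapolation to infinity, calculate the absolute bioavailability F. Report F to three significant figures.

F = 0.151

Trapezoidal AUC_0→11 (oral suspension):
  [0→0.25]: (0.00+12.00)/2 × 0.25 = 1.5
  [0.25→1.75]: (12.00+29.14)/2 × 1.5 = 30.855
  [1.75→2]: (29.14+28.16)/2 × 0.25 = 7.1625
  [2→5]: (28.16+11.18)/2 × 3 = 59.01
  [5→7]: (11.18+5.25)/2 × 2 = 16.43
  [7→11]: (5.25+1.11)/2 × 4 = 12.72
  Sum = 127.6775 µg/mL·h
Tail: C_last/k_e = 1.11/0.389 = 2.853
AUC_0→∞ (oral suspension) = 127.6775 + 2.853 = 130.5305 µg/mL·h
F = (AUC_ev/D_ev)/(AUC_iv/D_iv) = (130.5305/100)/(867/100) = 1.305305/8.67 = 0.1506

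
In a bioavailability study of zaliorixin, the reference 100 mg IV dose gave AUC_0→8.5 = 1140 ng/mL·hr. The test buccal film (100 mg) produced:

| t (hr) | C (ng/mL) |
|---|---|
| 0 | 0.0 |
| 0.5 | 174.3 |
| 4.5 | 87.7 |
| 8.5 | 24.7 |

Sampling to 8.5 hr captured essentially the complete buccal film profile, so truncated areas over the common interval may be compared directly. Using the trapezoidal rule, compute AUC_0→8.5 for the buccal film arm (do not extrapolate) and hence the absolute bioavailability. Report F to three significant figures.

Trapezoidal AUC_0→8.5 (buccal film):
  [0→0.5]: (0.0+174.3)/2 × 0.5 = 43.575
  [0.5→4.5]: (174.3+87.7)/2 × 4 = 524.0
  [4.5→8.5]: (87.7+24.7)/2 × 4 = 224.8
  Sum = 792.375 ng/mL·hr
F = (AUC_ev/D_ev)/(AUC_iv/D_iv) = (792.375/100)/(1140/100) = 7.92375/11.4 = 0.6951

F = 0.695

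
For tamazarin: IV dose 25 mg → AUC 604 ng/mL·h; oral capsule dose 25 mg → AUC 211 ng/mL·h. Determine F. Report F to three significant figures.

F = 0.349

F = (AUC_ev / D_ev) / (AUC_iv / D_iv)
  = (211/25) / (604/25)
  = 8.44 / 24.16 = 0.3493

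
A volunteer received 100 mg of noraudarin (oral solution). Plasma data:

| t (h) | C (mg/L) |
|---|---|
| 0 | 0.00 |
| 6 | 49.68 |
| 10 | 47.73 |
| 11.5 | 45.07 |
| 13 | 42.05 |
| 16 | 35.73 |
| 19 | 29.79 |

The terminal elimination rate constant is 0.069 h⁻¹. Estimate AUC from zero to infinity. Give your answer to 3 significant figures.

Trapezoidal AUC_0→19:
  [0→6]: (0.00+49.68)/2 × 6 = 149.04
  [6→10]: (49.68+47.73)/2 × 4 = 194.82
  [10→11.5]: (47.73+45.07)/2 × 1.5 = 69.6
  [11.5→13]: (45.07+42.05)/2 × 1.5 = 65.34
  [13→16]: (42.05+35.73)/2 × 3 = 116.67
  [16→19]: (35.73+29.79)/2 × 3 = 98.28
  Sum = 693.75 mg/L·h
Extrapolated tail: C_last / k_e = 29.79 / 0.069 = 431.739
AUC_0→∞ = 693.75 + 431.739 = 1125.489 mg/L·h

AUC = 1130 mg/L·h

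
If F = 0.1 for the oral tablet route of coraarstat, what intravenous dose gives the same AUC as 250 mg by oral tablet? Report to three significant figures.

Systemic exposure from an extravascular dose = F × D_ev, so the equivalent IV dose is F × D_ev.
D_iv = F × D_ev = 0.1 × 250 = 25 mg

D_iv = 25.0 mg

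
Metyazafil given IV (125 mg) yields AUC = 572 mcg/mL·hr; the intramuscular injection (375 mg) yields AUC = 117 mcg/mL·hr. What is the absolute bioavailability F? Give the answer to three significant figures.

F = 0.0682

F = (AUC_ev / D_ev) / (AUC_iv / D_iv)
  = (117/375) / (572/125)
  = 0.312 / 4.576 = 0.0682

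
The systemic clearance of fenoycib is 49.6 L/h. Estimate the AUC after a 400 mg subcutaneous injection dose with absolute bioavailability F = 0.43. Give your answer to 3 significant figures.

AUC_0→∞ = F × Dose / CL
        = 0.43 × 400 / 49.6 = 3.46774 mg/L·h

AUC = 3.47 mg/L·h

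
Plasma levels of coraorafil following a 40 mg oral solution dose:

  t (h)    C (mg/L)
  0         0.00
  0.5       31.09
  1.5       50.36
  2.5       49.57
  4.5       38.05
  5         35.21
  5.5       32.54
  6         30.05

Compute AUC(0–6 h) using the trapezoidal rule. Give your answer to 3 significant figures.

Trapezoidal AUC_0→6:
  [0→0.5]: (0.00+31.09)/2 × 0.5 = 7.7725
  [0.5→1.5]: (31.09+50.36)/2 × 1 = 40.725
  [1.5→2.5]: (50.36+49.57)/2 × 1 = 49.965
  [2.5→4.5]: (49.57+38.05)/2 × 2 = 87.62
  [4.5→5]: (38.05+35.21)/2 × 0.5 = 18.315
  [5→5.5]: (35.21+32.54)/2 × 0.5 = 16.9375
  [5.5→6]: (32.54+30.05)/2 × 0.5 = 15.6475
  Sum = 236.9825 mg/L·h

AUC = 237 mg/L·h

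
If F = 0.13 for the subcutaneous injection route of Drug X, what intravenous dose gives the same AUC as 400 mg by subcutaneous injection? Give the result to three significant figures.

D_iv = 52.0 mg

Systemic exposure from an extravascular dose = F × D_ev, so the equivalent IV dose is F × D_ev.
D_iv = F × D_ev = 0.13 × 400 = 52 mg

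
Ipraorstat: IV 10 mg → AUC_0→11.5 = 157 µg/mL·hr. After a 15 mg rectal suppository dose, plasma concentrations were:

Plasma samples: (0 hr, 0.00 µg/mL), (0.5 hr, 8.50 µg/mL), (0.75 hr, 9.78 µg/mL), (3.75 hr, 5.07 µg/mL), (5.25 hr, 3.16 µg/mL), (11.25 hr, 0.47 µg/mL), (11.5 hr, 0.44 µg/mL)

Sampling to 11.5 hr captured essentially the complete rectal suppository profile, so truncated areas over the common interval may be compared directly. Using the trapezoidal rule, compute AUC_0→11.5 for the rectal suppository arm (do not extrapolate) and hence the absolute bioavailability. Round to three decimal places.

Trapezoidal AUC_0→11.5 (rectal suppository):
  [0→0.5]: (0.00+8.50)/2 × 0.5 = 2.125
  [0.5→0.75]: (8.50+9.78)/2 × 0.25 = 2.285
  [0.75→3.75]: (9.78+5.07)/2 × 3 = 22.275
  [3.75→5.25]: (5.07+3.16)/2 × 1.5 = 6.1725
  [5.25→11.25]: (3.16+0.47)/2 × 6 = 10.89
  [11.25→11.5]: (0.47+0.44)/2 × 0.25 = 0.11375
  Sum = 43.86125 µg/mL·hr
F = (AUC_ev/D_ev)/(AUC_iv/D_iv) = (43.86125/15)/(157/10) = 2.92408/15.7 = 0.1862

F = 0.186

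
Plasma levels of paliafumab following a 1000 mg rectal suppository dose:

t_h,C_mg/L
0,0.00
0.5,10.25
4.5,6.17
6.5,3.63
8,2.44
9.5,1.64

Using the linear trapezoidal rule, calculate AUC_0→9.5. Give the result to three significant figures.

Trapezoidal AUC_0→9.5:
  [0→0.5]: (0.00+10.25)/2 × 0.5 = 2.5625
  [0.5→4.5]: (10.25+6.17)/2 × 4 = 32.84
  [4.5→6.5]: (6.17+3.63)/2 × 2 = 9.8
  [6.5→8]: (3.63+2.44)/2 × 1.5 = 4.5525
  [8→9.5]: (2.44+1.64)/2 × 1.5 = 3.06
  Sum = 52.815 mg/L·h

AUC = 52.8 mg/L·h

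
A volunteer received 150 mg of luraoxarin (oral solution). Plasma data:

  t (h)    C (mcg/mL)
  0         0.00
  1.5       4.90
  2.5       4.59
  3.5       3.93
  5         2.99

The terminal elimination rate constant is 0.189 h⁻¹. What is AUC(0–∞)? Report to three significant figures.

Trapezoidal AUC_0→5:
  [0→1.5]: (0.00+4.90)/2 × 1.5 = 3.675
  [1.5→2.5]: (4.90+4.59)/2 × 1 = 4.745
  [2.5→3.5]: (4.59+3.93)/2 × 1 = 4.26
  [3.5→5]: (3.93+2.99)/2 × 1.5 = 5.19
  Sum = 17.87 mcg/mL·h
Extrapolated tail: C_last / k_e = 2.99 / 0.189 = 15.820
AUC_0→∞ = 17.87 + 15.820 = 33.69 mcg/mL·h

AUC = 33.7 mcg/mL·h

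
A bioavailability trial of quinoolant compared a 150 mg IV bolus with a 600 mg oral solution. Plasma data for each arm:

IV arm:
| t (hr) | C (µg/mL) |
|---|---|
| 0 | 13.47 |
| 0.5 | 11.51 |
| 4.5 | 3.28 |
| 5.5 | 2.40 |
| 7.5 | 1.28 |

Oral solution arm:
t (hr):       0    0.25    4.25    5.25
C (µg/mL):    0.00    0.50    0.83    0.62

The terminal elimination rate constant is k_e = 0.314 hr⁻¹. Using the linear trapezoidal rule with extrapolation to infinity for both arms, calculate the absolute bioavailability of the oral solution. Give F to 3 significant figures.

Trapezoidal AUC_0→7.5 (IV):
  [0→0.5]: (13.47+11.51)/2 × 0.5 = 6.245
  [0.5→4.5]: (11.51+3.28)/2 × 4 = 29.58
  [4.5→5.5]: (3.28+2.40)/2 × 1 = 2.84
  [5.5→7.5]: (2.40+1.28)/2 × 2 = 3.68
  Sum = 42.345 µg/mL·hr
IV tail: 1.28/0.314 = 4.076; AUC_iv,0→∞ = 42.345 + 4.076 = 46.421 µg/mL·hr
Trapezoidal AUC_0→5.25 (oral solution):
  [0→0.25]: (0.00+0.50)/2 × 0.25 = 0.0625
  [0.25→4.25]: (0.50+0.83)/2 × 4 = 2.66
  [4.25→5.25]: (0.83+0.62)/2 × 1 = 0.725
  Sum = 3.4475 µg/mL·hr
oral solution tail: 0.62/0.314 = 1.975; AUC_ev,0→∞ = 3.4475 + 1.975 = 5.4225 µg/mL·hr
F = (AUC_ev/D_ev)/(AUC_iv/D_iv) = (5.4225/600)/(46.421/150) = 0.0090375/0.309473 = 0.0292

F = 0.0292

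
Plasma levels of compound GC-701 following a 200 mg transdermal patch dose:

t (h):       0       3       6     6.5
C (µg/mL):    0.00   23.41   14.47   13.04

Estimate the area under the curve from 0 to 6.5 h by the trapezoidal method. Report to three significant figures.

AUC = 98.8 µg/mL·h

Trapezoidal AUC_0→6.5:
  [0→3]: (0.00+23.41)/2 × 3 = 35.115
  [3→6]: (23.41+14.47)/2 × 3 = 56.82
  [6→6.5]: (14.47+13.04)/2 × 0.5 = 6.8775
  Sum = 98.8125 µg/mL·h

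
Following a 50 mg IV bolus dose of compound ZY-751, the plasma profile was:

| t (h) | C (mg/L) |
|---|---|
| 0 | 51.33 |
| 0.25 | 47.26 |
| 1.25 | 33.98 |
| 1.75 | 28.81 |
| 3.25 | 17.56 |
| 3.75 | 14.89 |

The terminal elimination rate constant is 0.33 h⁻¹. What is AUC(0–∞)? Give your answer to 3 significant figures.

Trapezoidal AUC_0→3.75:
  [0→0.25]: (51.33+47.26)/2 × 0.25 = 12.32375
  [0.25→1.25]: (47.26+33.98)/2 × 1 = 40.62
  [1.25→1.75]: (33.98+28.81)/2 × 0.5 = 15.6975
  [1.75→3.25]: (28.81+17.56)/2 × 1.5 = 34.7775
  [3.25→3.75]: (17.56+14.89)/2 × 0.5 = 8.1125
  Sum = 111.53125 mg/L·h
Extrapolated tail: C_last / k_e = 14.89 / 0.33 = 45.121
AUC_0→∞ = 111.53125 + 45.121 = 156.65225 mg/L·h

AUC = 157 mg/L·h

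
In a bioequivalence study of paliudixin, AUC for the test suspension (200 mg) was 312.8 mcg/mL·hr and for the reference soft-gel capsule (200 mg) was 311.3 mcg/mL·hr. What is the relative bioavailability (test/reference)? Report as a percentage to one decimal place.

F_rel = 100.5%

F_rel = (AUC_test/D_test) / (AUC_ref/D_ref)
      = (312.8/200) / (311.3/200)
      = 1.564 / 1.5565 = 1.0048 = 100.48%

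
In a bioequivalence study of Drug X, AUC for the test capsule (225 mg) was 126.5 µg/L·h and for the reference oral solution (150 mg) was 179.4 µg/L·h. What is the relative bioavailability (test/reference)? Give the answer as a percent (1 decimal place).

F_rel = (AUC_test/D_test) / (AUC_ref/D_ref)
      = (126.5/225) / (179.4/150)
      = 0.562222 / 1.196 = 0.4701 = 47.01%

F_rel = 47.0%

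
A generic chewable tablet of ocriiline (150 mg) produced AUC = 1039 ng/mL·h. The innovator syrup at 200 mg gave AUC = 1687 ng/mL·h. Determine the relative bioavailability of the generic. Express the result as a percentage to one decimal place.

F_rel = 82.1%

F_rel = (AUC_test/D_test) / (AUC_ref/D_ref)
      = (1039/150) / (1687/200)
      = 6.92667 / 8.435 = 0.8212 = 82.12%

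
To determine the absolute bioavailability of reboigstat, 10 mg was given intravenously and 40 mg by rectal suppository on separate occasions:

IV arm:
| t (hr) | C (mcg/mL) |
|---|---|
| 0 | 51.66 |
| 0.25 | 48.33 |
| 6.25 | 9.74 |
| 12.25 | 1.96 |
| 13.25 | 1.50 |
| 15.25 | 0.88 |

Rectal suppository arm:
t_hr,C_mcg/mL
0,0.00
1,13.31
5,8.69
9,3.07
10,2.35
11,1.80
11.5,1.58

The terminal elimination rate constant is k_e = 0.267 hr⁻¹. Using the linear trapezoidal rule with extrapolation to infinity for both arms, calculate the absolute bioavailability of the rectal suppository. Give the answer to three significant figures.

F = 0.0935

Trapezoidal AUC_0→15.25 (IV):
  [0→0.25]: (51.66+48.33)/2 × 0.25 = 12.49875
  [0.25→6.25]: (48.33+9.74)/2 × 6 = 174.21
  [6.25→12.25]: (9.74+1.96)/2 × 6 = 35.1
  [12.25→13.25]: (1.96+1.50)/2 × 1 = 1.73
  [13.25→15.25]: (1.50+0.88)/2 × 2 = 2.38
  Sum = 225.91875 mcg/mL·hr
IV tail: 0.88/0.267 = 3.296; AUC_iv,0→∞ = 225.91875 + 3.296 = 229.21475 mcg/mL·hr
Trapezoidal AUC_0→11.5 (rectal suppository):
  [0→1]: (0.00+13.31)/2 × 1 = 6.655
  [1→5]: (13.31+8.69)/2 × 4 = 44.0
  [5→9]: (8.69+3.07)/2 × 4 = 23.52
  [9→10]: (3.07+2.35)/2 × 1 = 2.71
  [10→11]: (2.35+1.80)/2 × 1 = 2.075
  [11→11.5]: (1.80+1.58)/2 × 0.5 = 0.845
  Sum = 79.805 mcg/mL·hr
rectal suppository tail: 1.58/0.267 = 5.918; AUC_ev,0→∞ = 79.805 + 5.918 = 85.723 mcg/mL·hr
F = (AUC_ev/D_ev)/(AUC_iv/D_iv) = (85.723/40)/(229.21475/10) = 2.143075/22.921475 = 0.0935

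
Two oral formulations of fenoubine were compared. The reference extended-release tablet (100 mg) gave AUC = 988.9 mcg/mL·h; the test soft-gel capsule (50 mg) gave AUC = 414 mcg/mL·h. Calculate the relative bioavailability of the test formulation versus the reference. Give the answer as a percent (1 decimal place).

F_rel = (AUC_test/D_test) / (AUC_ref/D_ref)
      = (414/50) / (988.9/100)
      = 8.28 / 9.889 = 0.8373 = 83.73%

F_rel = 83.7%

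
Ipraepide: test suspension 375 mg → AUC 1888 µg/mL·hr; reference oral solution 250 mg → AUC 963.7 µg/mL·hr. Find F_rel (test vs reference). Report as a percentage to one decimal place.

F_rel = 130.6%

F_rel = (AUC_test/D_test) / (AUC_ref/D_ref)
      = (1888/375) / (963.7/250)
      = 5.03467 / 3.8548 = 1.3061 = 130.61%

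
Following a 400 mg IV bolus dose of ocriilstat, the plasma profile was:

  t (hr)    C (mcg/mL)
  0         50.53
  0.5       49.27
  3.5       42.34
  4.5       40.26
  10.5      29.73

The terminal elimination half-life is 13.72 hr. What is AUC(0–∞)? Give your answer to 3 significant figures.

Trapezoidal AUC_0→10.5:
  [0→0.5]: (50.53+49.27)/2 × 0.5 = 24.95
  [0.5→3.5]: (49.27+42.34)/2 × 3 = 137.415
  [3.5→4.5]: (42.34+40.26)/2 × 1 = 41.3
  [4.5→10.5]: (40.26+29.73)/2 × 6 = 209.97
  Sum = 413.635 mcg/mL·hr
k_e = ln2 / t½ = 0.693147 / 13.72 = 0.0505 hr^-1
Extrapolated tail: C_last / k_e = 29.73 / 0.0505 = 588.713
AUC_0→∞ = 413.635 + 588.713 = 1002.348 mcg/mL·hr

AUC = 1000 mcg/mL·hr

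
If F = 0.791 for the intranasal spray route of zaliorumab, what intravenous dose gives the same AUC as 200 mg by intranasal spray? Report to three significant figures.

D_iv = 158 mg

Systemic exposure from an extravascular dose = F × D_ev, so the equivalent IV dose is F × D_ev.
D_iv = F × D_ev = 0.791 × 200 = 158.2 mg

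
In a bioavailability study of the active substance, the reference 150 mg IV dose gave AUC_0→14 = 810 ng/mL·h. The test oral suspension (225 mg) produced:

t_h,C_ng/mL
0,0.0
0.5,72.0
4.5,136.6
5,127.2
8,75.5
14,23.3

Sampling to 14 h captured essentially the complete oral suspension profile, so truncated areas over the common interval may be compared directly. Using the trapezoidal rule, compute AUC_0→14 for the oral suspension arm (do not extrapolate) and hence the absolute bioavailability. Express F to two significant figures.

F = 0.91

Trapezoidal AUC_0→14 (oral suspension):
  [0→0.5]: (0.0+72.0)/2 × 0.5 = 18.0
  [0.5→4.5]: (72.0+136.6)/2 × 4 = 417.2
  [4.5→5]: (136.6+127.2)/2 × 0.5 = 65.95
  [5→8]: (127.2+75.5)/2 × 3 = 304.05
  [8→14]: (75.5+23.3)/2 × 6 = 296.4
  Sum = 1101.6 ng/mL·h
F = (AUC_ev/D_ev)/(AUC_iv/D_iv) = (1101.6/225)/(810/150) = 4.896/5.4 = 0.9067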